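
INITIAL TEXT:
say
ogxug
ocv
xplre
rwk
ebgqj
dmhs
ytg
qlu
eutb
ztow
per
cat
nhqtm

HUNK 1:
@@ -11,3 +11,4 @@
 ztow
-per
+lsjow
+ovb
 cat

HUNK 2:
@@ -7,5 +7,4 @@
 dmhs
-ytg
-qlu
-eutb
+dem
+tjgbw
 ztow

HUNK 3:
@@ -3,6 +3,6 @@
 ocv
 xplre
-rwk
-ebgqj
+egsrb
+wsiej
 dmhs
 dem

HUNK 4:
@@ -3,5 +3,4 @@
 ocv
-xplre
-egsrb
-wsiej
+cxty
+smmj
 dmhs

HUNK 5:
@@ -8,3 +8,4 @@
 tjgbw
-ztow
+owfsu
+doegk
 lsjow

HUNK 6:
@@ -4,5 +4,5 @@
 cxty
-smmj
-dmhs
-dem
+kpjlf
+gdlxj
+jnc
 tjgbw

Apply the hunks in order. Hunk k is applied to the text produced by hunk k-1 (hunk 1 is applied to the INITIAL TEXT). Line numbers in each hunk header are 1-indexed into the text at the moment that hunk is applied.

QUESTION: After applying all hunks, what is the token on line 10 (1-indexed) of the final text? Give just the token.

Answer: doegk

Derivation:
Hunk 1: at line 11 remove [per] add [lsjow,ovb] -> 15 lines: say ogxug ocv xplre rwk ebgqj dmhs ytg qlu eutb ztow lsjow ovb cat nhqtm
Hunk 2: at line 7 remove [ytg,qlu,eutb] add [dem,tjgbw] -> 14 lines: say ogxug ocv xplre rwk ebgqj dmhs dem tjgbw ztow lsjow ovb cat nhqtm
Hunk 3: at line 3 remove [rwk,ebgqj] add [egsrb,wsiej] -> 14 lines: say ogxug ocv xplre egsrb wsiej dmhs dem tjgbw ztow lsjow ovb cat nhqtm
Hunk 4: at line 3 remove [xplre,egsrb,wsiej] add [cxty,smmj] -> 13 lines: say ogxug ocv cxty smmj dmhs dem tjgbw ztow lsjow ovb cat nhqtm
Hunk 5: at line 8 remove [ztow] add [owfsu,doegk] -> 14 lines: say ogxug ocv cxty smmj dmhs dem tjgbw owfsu doegk lsjow ovb cat nhqtm
Hunk 6: at line 4 remove [smmj,dmhs,dem] add [kpjlf,gdlxj,jnc] -> 14 lines: say ogxug ocv cxty kpjlf gdlxj jnc tjgbw owfsu doegk lsjow ovb cat nhqtm
Final line 10: doegk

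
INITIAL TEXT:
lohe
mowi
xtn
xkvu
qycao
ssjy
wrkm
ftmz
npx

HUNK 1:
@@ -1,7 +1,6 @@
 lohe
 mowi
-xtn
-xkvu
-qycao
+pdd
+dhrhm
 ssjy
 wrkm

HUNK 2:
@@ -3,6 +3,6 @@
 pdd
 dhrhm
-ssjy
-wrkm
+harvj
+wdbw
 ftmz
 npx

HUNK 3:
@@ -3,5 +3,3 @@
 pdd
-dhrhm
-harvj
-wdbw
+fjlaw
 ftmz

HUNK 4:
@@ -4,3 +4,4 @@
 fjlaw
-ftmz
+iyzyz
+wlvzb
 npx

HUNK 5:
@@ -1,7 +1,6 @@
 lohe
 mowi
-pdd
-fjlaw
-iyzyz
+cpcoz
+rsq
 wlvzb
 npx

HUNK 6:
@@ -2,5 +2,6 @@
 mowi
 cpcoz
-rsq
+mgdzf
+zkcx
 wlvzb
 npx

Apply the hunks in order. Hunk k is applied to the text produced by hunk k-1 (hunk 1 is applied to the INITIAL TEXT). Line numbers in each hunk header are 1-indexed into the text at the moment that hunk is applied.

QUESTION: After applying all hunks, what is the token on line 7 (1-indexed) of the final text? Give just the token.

Answer: npx

Derivation:
Hunk 1: at line 1 remove [xtn,xkvu,qycao] add [pdd,dhrhm] -> 8 lines: lohe mowi pdd dhrhm ssjy wrkm ftmz npx
Hunk 2: at line 3 remove [ssjy,wrkm] add [harvj,wdbw] -> 8 lines: lohe mowi pdd dhrhm harvj wdbw ftmz npx
Hunk 3: at line 3 remove [dhrhm,harvj,wdbw] add [fjlaw] -> 6 lines: lohe mowi pdd fjlaw ftmz npx
Hunk 4: at line 4 remove [ftmz] add [iyzyz,wlvzb] -> 7 lines: lohe mowi pdd fjlaw iyzyz wlvzb npx
Hunk 5: at line 1 remove [pdd,fjlaw,iyzyz] add [cpcoz,rsq] -> 6 lines: lohe mowi cpcoz rsq wlvzb npx
Hunk 6: at line 2 remove [rsq] add [mgdzf,zkcx] -> 7 lines: lohe mowi cpcoz mgdzf zkcx wlvzb npx
Final line 7: npx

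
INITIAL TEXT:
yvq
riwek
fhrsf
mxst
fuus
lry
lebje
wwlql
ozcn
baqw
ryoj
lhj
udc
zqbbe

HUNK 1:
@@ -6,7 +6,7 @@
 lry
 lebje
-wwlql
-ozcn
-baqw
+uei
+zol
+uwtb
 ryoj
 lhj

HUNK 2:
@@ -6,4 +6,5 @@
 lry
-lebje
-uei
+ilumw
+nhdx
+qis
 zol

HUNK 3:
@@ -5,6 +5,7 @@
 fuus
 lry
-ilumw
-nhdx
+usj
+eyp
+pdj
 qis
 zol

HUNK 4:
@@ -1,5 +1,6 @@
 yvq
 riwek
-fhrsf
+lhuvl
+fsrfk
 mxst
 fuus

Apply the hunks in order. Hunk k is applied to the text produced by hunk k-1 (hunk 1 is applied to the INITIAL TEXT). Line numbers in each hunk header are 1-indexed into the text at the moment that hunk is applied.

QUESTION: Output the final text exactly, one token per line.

Hunk 1: at line 6 remove [wwlql,ozcn,baqw] add [uei,zol,uwtb] -> 14 lines: yvq riwek fhrsf mxst fuus lry lebje uei zol uwtb ryoj lhj udc zqbbe
Hunk 2: at line 6 remove [lebje,uei] add [ilumw,nhdx,qis] -> 15 lines: yvq riwek fhrsf mxst fuus lry ilumw nhdx qis zol uwtb ryoj lhj udc zqbbe
Hunk 3: at line 5 remove [ilumw,nhdx] add [usj,eyp,pdj] -> 16 lines: yvq riwek fhrsf mxst fuus lry usj eyp pdj qis zol uwtb ryoj lhj udc zqbbe
Hunk 4: at line 1 remove [fhrsf] add [lhuvl,fsrfk] -> 17 lines: yvq riwek lhuvl fsrfk mxst fuus lry usj eyp pdj qis zol uwtb ryoj lhj udc zqbbe

Answer: yvq
riwek
lhuvl
fsrfk
mxst
fuus
lry
usj
eyp
pdj
qis
zol
uwtb
ryoj
lhj
udc
zqbbe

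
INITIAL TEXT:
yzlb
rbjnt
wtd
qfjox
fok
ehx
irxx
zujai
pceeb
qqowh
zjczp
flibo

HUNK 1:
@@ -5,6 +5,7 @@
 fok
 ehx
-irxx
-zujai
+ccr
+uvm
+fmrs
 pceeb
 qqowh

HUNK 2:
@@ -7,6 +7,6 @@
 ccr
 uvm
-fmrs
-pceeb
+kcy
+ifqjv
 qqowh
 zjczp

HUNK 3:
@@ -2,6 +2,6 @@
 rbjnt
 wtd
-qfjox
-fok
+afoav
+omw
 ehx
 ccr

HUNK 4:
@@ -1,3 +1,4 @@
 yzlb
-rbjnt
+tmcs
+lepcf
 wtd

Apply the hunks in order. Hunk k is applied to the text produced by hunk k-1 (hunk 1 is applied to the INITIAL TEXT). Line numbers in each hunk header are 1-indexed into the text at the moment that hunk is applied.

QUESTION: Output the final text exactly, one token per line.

Answer: yzlb
tmcs
lepcf
wtd
afoav
omw
ehx
ccr
uvm
kcy
ifqjv
qqowh
zjczp
flibo

Derivation:
Hunk 1: at line 5 remove [irxx,zujai] add [ccr,uvm,fmrs] -> 13 lines: yzlb rbjnt wtd qfjox fok ehx ccr uvm fmrs pceeb qqowh zjczp flibo
Hunk 2: at line 7 remove [fmrs,pceeb] add [kcy,ifqjv] -> 13 lines: yzlb rbjnt wtd qfjox fok ehx ccr uvm kcy ifqjv qqowh zjczp flibo
Hunk 3: at line 2 remove [qfjox,fok] add [afoav,omw] -> 13 lines: yzlb rbjnt wtd afoav omw ehx ccr uvm kcy ifqjv qqowh zjczp flibo
Hunk 4: at line 1 remove [rbjnt] add [tmcs,lepcf] -> 14 lines: yzlb tmcs lepcf wtd afoav omw ehx ccr uvm kcy ifqjv qqowh zjczp flibo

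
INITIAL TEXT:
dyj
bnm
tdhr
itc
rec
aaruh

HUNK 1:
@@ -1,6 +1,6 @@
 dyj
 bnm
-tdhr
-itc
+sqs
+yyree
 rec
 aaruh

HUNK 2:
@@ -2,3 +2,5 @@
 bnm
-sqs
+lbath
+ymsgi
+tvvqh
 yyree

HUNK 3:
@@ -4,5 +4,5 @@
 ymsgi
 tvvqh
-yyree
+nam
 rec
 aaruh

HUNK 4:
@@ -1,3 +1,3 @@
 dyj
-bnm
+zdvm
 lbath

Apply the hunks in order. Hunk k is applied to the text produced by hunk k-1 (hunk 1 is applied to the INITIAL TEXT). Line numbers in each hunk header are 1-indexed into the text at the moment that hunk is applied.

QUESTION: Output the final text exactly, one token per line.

Answer: dyj
zdvm
lbath
ymsgi
tvvqh
nam
rec
aaruh

Derivation:
Hunk 1: at line 1 remove [tdhr,itc] add [sqs,yyree] -> 6 lines: dyj bnm sqs yyree rec aaruh
Hunk 2: at line 2 remove [sqs] add [lbath,ymsgi,tvvqh] -> 8 lines: dyj bnm lbath ymsgi tvvqh yyree rec aaruh
Hunk 3: at line 4 remove [yyree] add [nam] -> 8 lines: dyj bnm lbath ymsgi tvvqh nam rec aaruh
Hunk 4: at line 1 remove [bnm] add [zdvm] -> 8 lines: dyj zdvm lbath ymsgi tvvqh nam rec aaruh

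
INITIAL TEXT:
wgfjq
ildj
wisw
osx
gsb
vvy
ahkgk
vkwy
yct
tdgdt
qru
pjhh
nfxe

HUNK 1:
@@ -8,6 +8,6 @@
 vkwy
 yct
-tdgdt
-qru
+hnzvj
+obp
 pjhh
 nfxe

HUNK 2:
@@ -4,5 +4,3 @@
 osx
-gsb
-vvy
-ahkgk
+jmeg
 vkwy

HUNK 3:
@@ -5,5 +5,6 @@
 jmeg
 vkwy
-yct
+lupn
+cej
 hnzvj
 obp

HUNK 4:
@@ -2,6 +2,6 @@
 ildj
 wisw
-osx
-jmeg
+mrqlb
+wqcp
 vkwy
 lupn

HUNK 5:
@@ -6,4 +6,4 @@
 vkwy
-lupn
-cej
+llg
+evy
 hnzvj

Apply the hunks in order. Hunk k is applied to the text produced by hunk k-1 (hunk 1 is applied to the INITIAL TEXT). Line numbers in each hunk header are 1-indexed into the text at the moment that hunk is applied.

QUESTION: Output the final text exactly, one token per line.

Hunk 1: at line 8 remove [tdgdt,qru] add [hnzvj,obp] -> 13 lines: wgfjq ildj wisw osx gsb vvy ahkgk vkwy yct hnzvj obp pjhh nfxe
Hunk 2: at line 4 remove [gsb,vvy,ahkgk] add [jmeg] -> 11 lines: wgfjq ildj wisw osx jmeg vkwy yct hnzvj obp pjhh nfxe
Hunk 3: at line 5 remove [yct] add [lupn,cej] -> 12 lines: wgfjq ildj wisw osx jmeg vkwy lupn cej hnzvj obp pjhh nfxe
Hunk 4: at line 2 remove [osx,jmeg] add [mrqlb,wqcp] -> 12 lines: wgfjq ildj wisw mrqlb wqcp vkwy lupn cej hnzvj obp pjhh nfxe
Hunk 5: at line 6 remove [lupn,cej] add [llg,evy] -> 12 lines: wgfjq ildj wisw mrqlb wqcp vkwy llg evy hnzvj obp pjhh nfxe

Answer: wgfjq
ildj
wisw
mrqlb
wqcp
vkwy
llg
evy
hnzvj
obp
pjhh
nfxe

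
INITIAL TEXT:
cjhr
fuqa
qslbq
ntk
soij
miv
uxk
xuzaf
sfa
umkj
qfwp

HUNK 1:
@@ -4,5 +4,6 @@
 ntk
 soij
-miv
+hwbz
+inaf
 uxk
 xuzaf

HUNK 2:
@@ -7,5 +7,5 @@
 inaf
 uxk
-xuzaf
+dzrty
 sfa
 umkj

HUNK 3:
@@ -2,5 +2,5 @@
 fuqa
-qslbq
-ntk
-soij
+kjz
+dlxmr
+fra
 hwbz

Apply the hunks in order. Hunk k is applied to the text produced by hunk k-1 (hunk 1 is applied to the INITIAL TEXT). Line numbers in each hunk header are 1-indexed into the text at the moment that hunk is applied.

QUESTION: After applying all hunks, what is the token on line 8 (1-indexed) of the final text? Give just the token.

Answer: uxk

Derivation:
Hunk 1: at line 4 remove [miv] add [hwbz,inaf] -> 12 lines: cjhr fuqa qslbq ntk soij hwbz inaf uxk xuzaf sfa umkj qfwp
Hunk 2: at line 7 remove [xuzaf] add [dzrty] -> 12 lines: cjhr fuqa qslbq ntk soij hwbz inaf uxk dzrty sfa umkj qfwp
Hunk 3: at line 2 remove [qslbq,ntk,soij] add [kjz,dlxmr,fra] -> 12 lines: cjhr fuqa kjz dlxmr fra hwbz inaf uxk dzrty sfa umkj qfwp
Final line 8: uxk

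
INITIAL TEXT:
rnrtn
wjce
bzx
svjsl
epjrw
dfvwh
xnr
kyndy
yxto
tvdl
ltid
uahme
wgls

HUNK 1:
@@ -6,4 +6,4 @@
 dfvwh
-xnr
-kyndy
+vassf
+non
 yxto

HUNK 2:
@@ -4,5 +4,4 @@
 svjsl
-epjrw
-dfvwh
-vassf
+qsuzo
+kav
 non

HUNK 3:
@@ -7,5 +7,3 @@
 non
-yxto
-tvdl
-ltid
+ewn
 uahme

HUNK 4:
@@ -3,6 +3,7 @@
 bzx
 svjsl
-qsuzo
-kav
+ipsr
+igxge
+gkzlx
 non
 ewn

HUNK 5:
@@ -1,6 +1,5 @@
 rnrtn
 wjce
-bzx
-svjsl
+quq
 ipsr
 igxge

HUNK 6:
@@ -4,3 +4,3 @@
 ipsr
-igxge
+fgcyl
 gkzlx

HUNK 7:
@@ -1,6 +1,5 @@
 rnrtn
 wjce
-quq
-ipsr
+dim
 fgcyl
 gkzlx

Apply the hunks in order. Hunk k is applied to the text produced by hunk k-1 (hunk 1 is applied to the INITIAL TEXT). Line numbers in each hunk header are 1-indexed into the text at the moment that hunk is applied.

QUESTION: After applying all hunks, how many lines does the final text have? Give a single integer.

Hunk 1: at line 6 remove [xnr,kyndy] add [vassf,non] -> 13 lines: rnrtn wjce bzx svjsl epjrw dfvwh vassf non yxto tvdl ltid uahme wgls
Hunk 2: at line 4 remove [epjrw,dfvwh,vassf] add [qsuzo,kav] -> 12 lines: rnrtn wjce bzx svjsl qsuzo kav non yxto tvdl ltid uahme wgls
Hunk 3: at line 7 remove [yxto,tvdl,ltid] add [ewn] -> 10 lines: rnrtn wjce bzx svjsl qsuzo kav non ewn uahme wgls
Hunk 4: at line 3 remove [qsuzo,kav] add [ipsr,igxge,gkzlx] -> 11 lines: rnrtn wjce bzx svjsl ipsr igxge gkzlx non ewn uahme wgls
Hunk 5: at line 1 remove [bzx,svjsl] add [quq] -> 10 lines: rnrtn wjce quq ipsr igxge gkzlx non ewn uahme wgls
Hunk 6: at line 4 remove [igxge] add [fgcyl] -> 10 lines: rnrtn wjce quq ipsr fgcyl gkzlx non ewn uahme wgls
Hunk 7: at line 1 remove [quq,ipsr] add [dim] -> 9 lines: rnrtn wjce dim fgcyl gkzlx non ewn uahme wgls
Final line count: 9

Answer: 9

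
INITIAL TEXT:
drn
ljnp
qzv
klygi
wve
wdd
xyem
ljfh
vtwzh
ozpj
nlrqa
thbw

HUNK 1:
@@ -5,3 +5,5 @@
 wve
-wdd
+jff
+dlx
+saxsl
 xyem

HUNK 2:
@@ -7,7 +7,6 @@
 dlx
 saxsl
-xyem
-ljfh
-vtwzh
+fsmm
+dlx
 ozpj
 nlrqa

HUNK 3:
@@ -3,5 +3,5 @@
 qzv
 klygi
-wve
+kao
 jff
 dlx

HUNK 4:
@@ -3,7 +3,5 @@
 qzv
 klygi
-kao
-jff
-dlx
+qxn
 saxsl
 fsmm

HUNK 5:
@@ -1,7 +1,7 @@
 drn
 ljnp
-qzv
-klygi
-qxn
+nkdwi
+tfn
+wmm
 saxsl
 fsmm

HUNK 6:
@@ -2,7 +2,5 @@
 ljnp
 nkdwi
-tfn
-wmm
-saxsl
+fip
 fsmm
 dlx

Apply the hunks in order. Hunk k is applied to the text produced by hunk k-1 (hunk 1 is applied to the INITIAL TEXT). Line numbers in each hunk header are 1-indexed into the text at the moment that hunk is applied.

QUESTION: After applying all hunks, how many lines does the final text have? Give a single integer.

Answer: 9

Derivation:
Hunk 1: at line 5 remove [wdd] add [jff,dlx,saxsl] -> 14 lines: drn ljnp qzv klygi wve jff dlx saxsl xyem ljfh vtwzh ozpj nlrqa thbw
Hunk 2: at line 7 remove [xyem,ljfh,vtwzh] add [fsmm,dlx] -> 13 lines: drn ljnp qzv klygi wve jff dlx saxsl fsmm dlx ozpj nlrqa thbw
Hunk 3: at line 3 remove [wve] add [kao] -> 13 lines: drn ljnp qzv klygi kao jff dlx saxsl fsmm dlx ozpj nlrqa thbw
Hunk 4: at line 3 remove [kao,jff,dlx] add [qxn] -> 11 lines: drn ljnp qzv klygi qxn saxsl fsmm dlx ozpj nlrqa thbw
Hunk 5: at line 1 remove [qzv,klygi,qxn] add [nkdwi,tfn,wmm] -> 11 lines: drn ljnp nkdwi tfn wmm saxsl fsmm dlx ozpj nlrqa thbw
Hunk 6: at line 2 remove [tfn,wmm,saxsl] add [fip] -> 9 lines: drn ljnp nkdwi fip fsmm dlx ozpj nlrqa thbw
Final line count: 9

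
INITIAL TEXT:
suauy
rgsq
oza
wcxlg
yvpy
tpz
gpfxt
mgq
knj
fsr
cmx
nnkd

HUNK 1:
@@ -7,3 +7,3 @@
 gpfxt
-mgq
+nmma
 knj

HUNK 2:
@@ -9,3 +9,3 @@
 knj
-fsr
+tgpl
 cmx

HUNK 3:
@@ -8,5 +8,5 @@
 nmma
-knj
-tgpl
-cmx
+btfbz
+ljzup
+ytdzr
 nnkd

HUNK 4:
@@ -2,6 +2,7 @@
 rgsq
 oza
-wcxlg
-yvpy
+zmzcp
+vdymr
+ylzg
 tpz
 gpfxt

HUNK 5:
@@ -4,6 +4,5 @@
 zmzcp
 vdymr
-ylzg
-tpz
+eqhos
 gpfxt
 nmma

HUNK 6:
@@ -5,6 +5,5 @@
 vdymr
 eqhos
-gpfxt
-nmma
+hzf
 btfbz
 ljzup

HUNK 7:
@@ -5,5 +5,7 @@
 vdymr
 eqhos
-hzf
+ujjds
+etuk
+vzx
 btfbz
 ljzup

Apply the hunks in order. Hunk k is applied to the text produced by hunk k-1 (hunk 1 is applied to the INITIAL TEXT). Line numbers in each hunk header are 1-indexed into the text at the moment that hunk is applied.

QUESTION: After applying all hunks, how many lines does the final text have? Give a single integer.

Hunk 1: at line 7 remove [mgq] add [nmma] -> 12 lines: suauy rgsq oza wcxlg yvpy tpz gpfxt nmma knj fsr cmx nnkd
Hunk 2: at line 9 remove [fsr] add [tgpl] -> 12 lines: suauy rgsq oza wcxlg yvpy tpz gpfxt nmma knj tgpl cmx nnkd
Hunk 3: at line 8 remove [knj,tgpl,cmx] add [btfbz,ljzup,ytdzr] -> 12 lines: suauy rgsq oza wcxlg yvpy tpz gpfxt nmma btfbz ljzup ytdzr nnkd
Hunk 4: at line 2 remove [wcxlg,yvpy] add [zmzcp,vdymr,ylzg] -> 13 lines: suauy rgsq oza zmzcp vdymr ylzg tpz gpfxt nmma btfbz ljzup ytdzr nnkd
Hunk 5: at line 4 remove [ylzg,tpz] add [eqhos] -> 12 lines: suauy rgsq oza zmzcp vdymr eqhos gpfxt nmma btfbz ljzup ytdzr nnkd
Hunk 6: at line 5 remove [gpfxt,nmma] add [hzf] -> 11 lines: suauy rgsq oza zmzcp vdymr eqhos hzf btfbz ljzup ytdzr nnkd
Hunk 7: at line 5 remove [hzf] add [ujjds,etuk,vzx] -> 13 lines: suauy rgsq oza zmzcp vdymr eqhos ujjds etuk vzx btfbz ljzup ytdzr nnkd
Final line count: 13

Answer: 13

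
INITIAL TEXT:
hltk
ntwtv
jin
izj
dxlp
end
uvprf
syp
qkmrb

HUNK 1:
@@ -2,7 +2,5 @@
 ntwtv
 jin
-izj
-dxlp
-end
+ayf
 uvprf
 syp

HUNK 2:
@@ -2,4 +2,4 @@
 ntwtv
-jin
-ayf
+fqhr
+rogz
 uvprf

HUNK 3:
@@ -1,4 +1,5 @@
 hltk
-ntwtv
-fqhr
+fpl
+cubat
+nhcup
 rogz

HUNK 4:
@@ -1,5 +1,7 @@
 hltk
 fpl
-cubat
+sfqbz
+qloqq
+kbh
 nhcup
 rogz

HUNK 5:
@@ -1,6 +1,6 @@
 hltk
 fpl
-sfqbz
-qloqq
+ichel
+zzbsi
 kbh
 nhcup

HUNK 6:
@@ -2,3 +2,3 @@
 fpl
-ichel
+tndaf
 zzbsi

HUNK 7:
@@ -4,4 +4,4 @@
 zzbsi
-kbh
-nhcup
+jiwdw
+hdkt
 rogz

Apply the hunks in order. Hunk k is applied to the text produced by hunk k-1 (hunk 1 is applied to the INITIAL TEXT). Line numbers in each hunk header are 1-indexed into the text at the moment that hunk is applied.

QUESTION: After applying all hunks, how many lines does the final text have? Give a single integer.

Answer: 10

Derivation:
Hunk 1: at line 2 remove [izj,dxlp,end] add [ayf] -> 7 lines: hltk ntwtv jin ayf uvprf syp qkmrb
Hunk 2: at line 2 remove [jin,ayf] add [fqhr,rogz] -> 7 lines: hltk ntwtv fqhr rogz uvprf syp qkmrb
Hunk 3: at line 1 remove [ntwtv,fqhr] add [fpl,cubat,nhcup] -> 8 lines: hltk fpl cubat nhcup rogz uvprf syp qkmrb
Hunk 4: at line 1 remove [cubat] add [sfqbz,qloqq,kbh] -> 10 lines: hltk fpl sfqbz qloqq kbh nhcup rogz uvprf syp qkmrb
Hunk 5: at line 1 remove [sfqbz,qloqq] add [ichel,zzbsi] -> 10 lines: hltk fpl ichel zzbsi kbh nhcup rogz uvprf syp qkmrb
Hunk 6: at line 2 remove [ichel] add [tndaf] -> 10 lines: hltk fpl tndaf zzbsi kbh nhcup rogz uvprf syp qkmrb
Hunk 7: at line 4 remove [kbh,nhcup] add [jiwdw,hdkt] -> 10 lines: hltk fpl tndaf zzbsi jiwdw hdkt rogz uvprf syp qkmrb
Final line count: 10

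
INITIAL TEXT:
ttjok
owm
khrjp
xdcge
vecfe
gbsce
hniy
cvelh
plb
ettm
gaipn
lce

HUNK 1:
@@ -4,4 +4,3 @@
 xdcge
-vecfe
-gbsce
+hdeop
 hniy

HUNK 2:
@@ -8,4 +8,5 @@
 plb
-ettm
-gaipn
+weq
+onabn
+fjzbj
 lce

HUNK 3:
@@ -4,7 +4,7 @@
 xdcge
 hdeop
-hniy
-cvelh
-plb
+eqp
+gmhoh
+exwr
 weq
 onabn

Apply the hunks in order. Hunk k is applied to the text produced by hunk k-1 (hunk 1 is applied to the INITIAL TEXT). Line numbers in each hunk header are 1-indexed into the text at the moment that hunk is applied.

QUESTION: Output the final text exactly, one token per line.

Answer: ttjok
owm
khrjp
xdcge
hdeop
eqp
gmhoh
exwr
weq
onabn
fjzbj
lce

Derivation:
Hunk 1: at line 4 remove [vecfe,gbsce] add [hdeop] -> 11 lines: ttjok owm khrjp xdcge hdeop hniy cvelh plb ettm gaipn lce
Hunk 2: at line 8 remove [ettm,gaipn] add [weq,onabn,fjzbj] -> 12 lines: ttjok owm khrjp xdcge hdeop hniy cvelh plb weq onabn fjzbj lce
Hunk 3: at line 4 remove [hniy,cvelh,plb] add [eqp,gmhoh,exwr] -> 12 lines: ttjok owm khrjp xdcge hdeop eqp gmhoh exwr weq onabn fjzbj lce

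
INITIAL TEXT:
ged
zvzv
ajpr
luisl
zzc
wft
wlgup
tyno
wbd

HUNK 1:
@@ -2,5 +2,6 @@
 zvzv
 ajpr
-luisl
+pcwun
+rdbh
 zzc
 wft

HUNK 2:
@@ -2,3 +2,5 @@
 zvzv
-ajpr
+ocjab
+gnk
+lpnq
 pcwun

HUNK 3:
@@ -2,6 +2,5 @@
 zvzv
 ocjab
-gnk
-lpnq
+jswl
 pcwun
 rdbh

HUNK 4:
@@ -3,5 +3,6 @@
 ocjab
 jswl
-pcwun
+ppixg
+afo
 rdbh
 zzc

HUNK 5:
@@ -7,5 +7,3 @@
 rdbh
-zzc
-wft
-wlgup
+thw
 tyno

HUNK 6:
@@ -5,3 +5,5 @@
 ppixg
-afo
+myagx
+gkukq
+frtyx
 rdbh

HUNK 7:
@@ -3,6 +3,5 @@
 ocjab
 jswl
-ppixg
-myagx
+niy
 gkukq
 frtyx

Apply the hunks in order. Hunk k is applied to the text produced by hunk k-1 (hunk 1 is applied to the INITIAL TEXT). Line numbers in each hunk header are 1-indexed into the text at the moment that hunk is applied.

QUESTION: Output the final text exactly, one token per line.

Answer: ged
zvzv
ocjab
jswl
niy
gkukq
frtyx
rdbh
thw
tyno
wbd

Derivation:
Hunk 1: at line 2 remove [luisl] add [pcwun,rdbh] -> 10 lines: ged zvzv ajpr pcwun rdbh zzc wft wlgup tyno wbd
Hunk 2: at line 2 remove [ajpr] add [ocjab,gnk,lpnq] -> 12 lines: ged zvzv ocjab gnk lpnq pcwun rdbh zzc wft wlgup tyno wbd
Hunk 3: at line 2 remove [gnk,lpnq] add [jswl] -> 11 lines: ged zvzv ocjab jswl pcwun rdbh zzc wft wlgup tyno wbd
Hunk 4: at line 3 remove [pcwun] add [ppixg,afo] -> 12 lines: ged zvzv ocjab jswl ppixg afo rdbh zzc wft wlgup tyno wbd
Hunk 5: at line 7 remove [zzc,wft,wlgup] add [thw] -> 10 lines: ged zvzv ocjab jswl ppixg afo rdbh thw tyno wbd
Hunk 6: at line 5 remove [afo] add [myagx,gkukq,frtyx] -> 12 lines: ged zvzv ocjab jswl ppixg myagx gkukq frtyx rdbh thw tyno wbd
Hunk 7: at line 3 remove [ppixg,myagx] add [niy] -> 11 lines: ged zvzv ocjab jswl niy gkukq frtyx rdbh thw tyno wbd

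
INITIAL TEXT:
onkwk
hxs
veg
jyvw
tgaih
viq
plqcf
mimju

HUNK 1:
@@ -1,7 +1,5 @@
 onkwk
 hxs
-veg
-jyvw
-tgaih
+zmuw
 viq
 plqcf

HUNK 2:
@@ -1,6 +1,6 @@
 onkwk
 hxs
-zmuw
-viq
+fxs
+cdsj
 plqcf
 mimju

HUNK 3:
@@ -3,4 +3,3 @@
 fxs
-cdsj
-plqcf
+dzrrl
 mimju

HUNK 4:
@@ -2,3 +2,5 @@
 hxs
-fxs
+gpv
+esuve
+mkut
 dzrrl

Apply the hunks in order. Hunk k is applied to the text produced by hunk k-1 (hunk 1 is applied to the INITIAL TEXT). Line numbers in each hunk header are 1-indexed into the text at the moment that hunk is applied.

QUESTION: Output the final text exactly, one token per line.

Answer: onkwk
hxs
gpv
esuve
mkut
dzrrl
mimju

Derivation:
Hunk 1: at line 1 remove [veg,jyvw,tgaih] add [zmuw] -> 6 lines: onkwk hxs zmuw viq plqcf mimju
Hunk 2: at line 1 remove [zmuw,viq] add [fxs,cdsj] -> 6 lines: onkwk hxs fxs cdsj plqcf mimju
Hunk 3: at line 3 remove [cdsj,plqcf] add [dzrrl] -> 5 lines: onkwk hxs fxs dzrrl mimju
Hunk 4: at line 2 remove [fxs] add [gpv,esuve,mkut] -> 7 lines: onkwk hxs gpv esuve mkut dzrrl mimju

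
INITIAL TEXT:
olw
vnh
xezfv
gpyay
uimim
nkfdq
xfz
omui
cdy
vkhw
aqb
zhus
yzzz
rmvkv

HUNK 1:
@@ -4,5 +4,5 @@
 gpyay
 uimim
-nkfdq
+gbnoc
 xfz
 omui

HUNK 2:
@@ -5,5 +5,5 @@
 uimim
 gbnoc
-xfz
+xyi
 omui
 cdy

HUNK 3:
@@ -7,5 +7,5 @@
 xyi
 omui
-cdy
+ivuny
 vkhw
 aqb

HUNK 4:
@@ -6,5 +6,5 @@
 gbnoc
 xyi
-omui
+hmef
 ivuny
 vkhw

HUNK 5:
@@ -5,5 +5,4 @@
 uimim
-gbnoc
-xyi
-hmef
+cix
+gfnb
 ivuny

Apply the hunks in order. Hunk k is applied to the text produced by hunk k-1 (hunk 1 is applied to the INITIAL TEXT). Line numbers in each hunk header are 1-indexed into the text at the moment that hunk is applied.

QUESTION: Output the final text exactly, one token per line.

Hunk 1: at line 4 remove [nkfdq] add [gbnoc] -> 14 lines: olw vnh xezfv gpyay uimim gbnoc xfz omui cdy vkhw aqb zhus yzzz rmvkv
Hunk 2: at line 5 remove [xfz] add [xyi] -> 14 lines: olw vnh xezfv gpyay uimim gbnoc xyi omui cdy vkhw aqb zhus yzzz rmvkv
Hunk 3: at line 7 remove [cdy] add [ivuny] -> 14 lines: olw vnh xezfv gpyay uimim gbnoc xyi omui ivuny vkhw aqb zhus yzzz rmvkv
Hunk 4: at line 6 remove [omui] add [hmef] -> 14 lines: olw vnh xezfv gpyay uimim gbnoc xyi hmef ivuny vkhw aqb zhus yzzz rmvkv
Hunk 5: at line 5 remove [gbnoc,xyi,hmef] add [cix,gfnb] -> 13 lines: olw vnh xezfv gpyay uimim cix gfnb ivuny vkhw aqb zhus yzzz rmvkv

Answer: olw
vnh
xezfv
gpyay
uimim
cix
gfnb
ivuny
vkhw
aqb
zhus
yzzz
rmvkv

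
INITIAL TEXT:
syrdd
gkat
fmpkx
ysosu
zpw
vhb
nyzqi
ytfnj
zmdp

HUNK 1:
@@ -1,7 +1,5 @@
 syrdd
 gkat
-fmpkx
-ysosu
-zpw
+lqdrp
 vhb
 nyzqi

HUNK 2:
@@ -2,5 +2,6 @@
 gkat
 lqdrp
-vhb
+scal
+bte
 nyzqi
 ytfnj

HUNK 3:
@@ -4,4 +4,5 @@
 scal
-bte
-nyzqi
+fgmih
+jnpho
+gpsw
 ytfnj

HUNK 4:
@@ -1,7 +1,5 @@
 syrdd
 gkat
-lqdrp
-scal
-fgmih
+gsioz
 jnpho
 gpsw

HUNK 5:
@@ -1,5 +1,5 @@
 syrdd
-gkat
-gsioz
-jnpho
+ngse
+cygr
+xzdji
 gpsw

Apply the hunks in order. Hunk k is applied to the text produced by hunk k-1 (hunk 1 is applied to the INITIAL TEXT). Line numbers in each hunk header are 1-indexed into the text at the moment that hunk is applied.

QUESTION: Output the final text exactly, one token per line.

Answer: syrdd
ngse
cygr
xzdji
gpsw
ytfnj
zmdp

Derivation:
Hunk 1: at line 1 remove [fmpkx,ysosu,zpw] add [lqdrp] -> 7 lines: syrdd gkat lqdrp vhb nyzqi ytfnj zmdp
Hunk 2: at line 2 remove [vhb] add [scal,bte] -> 8 lines: syrdd gkat lqdrp scal bte nyzqi ytfnj zmdp
Hunk 3: at line 4 remove [bte,nyzqi] add [fgmih,jnpho,gpsw] -> 9 lines: syrdd gkat lqdrp scal fgmih jnpho gpsw ytfnj zmdp
Hunk 4: at line 1 remove [lqdrp,scal,fgmih] add [gsioz] -> 7 lines: syrdd gkat gsioz jnpho gpsw ytfnj zmdp
Hunk 5: at line 1 remove [gkat,gsioz,jnpho] add [ngse,cygr,xzdji] -> 7 lines: syrdd ngse cygr xzdji gpsw ytfnj zmdp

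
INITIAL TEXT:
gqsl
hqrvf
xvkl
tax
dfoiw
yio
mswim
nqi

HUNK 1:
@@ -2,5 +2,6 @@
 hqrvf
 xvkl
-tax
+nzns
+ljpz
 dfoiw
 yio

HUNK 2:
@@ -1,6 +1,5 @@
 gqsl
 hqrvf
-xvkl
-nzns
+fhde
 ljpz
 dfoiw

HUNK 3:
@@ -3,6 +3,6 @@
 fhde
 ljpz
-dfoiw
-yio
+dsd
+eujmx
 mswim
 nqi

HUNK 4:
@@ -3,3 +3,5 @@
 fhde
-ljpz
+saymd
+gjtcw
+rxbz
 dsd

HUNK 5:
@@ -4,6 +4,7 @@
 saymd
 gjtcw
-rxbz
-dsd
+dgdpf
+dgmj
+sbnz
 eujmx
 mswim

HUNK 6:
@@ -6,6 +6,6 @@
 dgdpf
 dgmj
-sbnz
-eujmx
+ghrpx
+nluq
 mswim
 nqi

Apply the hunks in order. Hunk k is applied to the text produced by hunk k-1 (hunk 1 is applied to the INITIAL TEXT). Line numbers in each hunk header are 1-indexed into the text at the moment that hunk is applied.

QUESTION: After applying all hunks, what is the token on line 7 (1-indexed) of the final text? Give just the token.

Hunk 1: at line 2 remove [tax] add [nzns,ljpz] -> 9 lines: gqsl hqrvf xvkl nzns ljpz dfoiw yio mswim nqi
Hunk 2: at line 1 remove [xvkl,nzns] add [fhde] -> 8 lines: gqsl hqrvf fhde ljpz dfoiw yio mswim nqi
Hunk 3: at line 3 remove [dfoiw,yio] add [dsd,eujmx] -> 8 lines: gqsl hqrvf fhde ljpz dsd eujmx mswim nqi
Hunk 4: at line 3 remove [ljpz] add [saymd,gjtcw,rxbz] -> 10 lines: gqsl hqrvf fhde saymd gjtcw rxbz dsd eujmx mswim nqi
Hunk 5: at line 4 remove [rxbz,dsd] add [dgdpf,dgmj,sbnz] -> 11 lines: gqsl hqrvf fhde saymd gjtcw dgdpf dgmj sbnz eujmx mswim nqi
Hunk 6: at line 6 remove [sbnz,eujmx] add [ghrpx,nluq] -> 11 lines: gqsl hqrvf fhde saymd gjtcw dgdpf dgmj ghrpx nluq mswim nqi
Final line 7: dgmj

Answer: dgmj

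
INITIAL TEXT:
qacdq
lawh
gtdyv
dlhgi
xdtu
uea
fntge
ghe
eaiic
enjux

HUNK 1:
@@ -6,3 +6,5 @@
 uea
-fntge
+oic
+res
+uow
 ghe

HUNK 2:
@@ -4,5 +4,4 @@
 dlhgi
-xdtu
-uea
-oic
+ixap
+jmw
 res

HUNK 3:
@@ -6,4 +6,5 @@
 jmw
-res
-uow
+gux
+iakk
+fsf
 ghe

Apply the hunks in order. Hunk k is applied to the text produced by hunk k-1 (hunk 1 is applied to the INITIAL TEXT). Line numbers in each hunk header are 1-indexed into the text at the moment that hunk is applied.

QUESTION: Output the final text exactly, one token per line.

Answer: qacdq
lawh
gtdyv
dlhgi
ixap
jmw
gux
iakk
fsf
ghe
eaiic
enjux

Derivation:
Hunk 1: at line 6 remove [fntge] add [oic,res,uow] -> 12 lines: qacdq lawh gtdyv dlhgi xdtu uea oic res uow ghe eaiic enjux
Hunk 2: at line 4 remove [xdtu,uea,oic] add [ixap,jmw] -> 11 lines: qacdq lawh gtdyv dlhgi ixap jmw res uow ghe eaiic enjux
Hunk 3: at line 6 remove [res,uow] add [gux,iakk,fsf] -> 12 lines: qacdq lawh gtdyv dlhgi ixap jmw gux iakk fsf ghe eaiic enjux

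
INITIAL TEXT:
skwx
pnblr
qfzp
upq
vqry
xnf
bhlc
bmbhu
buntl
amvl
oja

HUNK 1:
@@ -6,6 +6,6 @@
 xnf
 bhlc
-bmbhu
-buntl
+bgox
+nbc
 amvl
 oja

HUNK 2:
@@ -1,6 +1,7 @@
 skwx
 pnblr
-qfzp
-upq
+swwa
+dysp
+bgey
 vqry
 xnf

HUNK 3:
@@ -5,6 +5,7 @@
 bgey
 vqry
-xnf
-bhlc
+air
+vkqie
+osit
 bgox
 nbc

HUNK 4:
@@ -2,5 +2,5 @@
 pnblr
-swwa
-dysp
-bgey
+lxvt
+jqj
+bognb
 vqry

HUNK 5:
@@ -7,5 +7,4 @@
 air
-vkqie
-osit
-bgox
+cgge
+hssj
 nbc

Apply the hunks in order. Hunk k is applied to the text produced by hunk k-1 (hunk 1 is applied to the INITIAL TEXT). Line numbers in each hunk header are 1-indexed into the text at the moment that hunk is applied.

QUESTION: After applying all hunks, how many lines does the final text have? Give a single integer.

Answer: 12

Derivation:
Hunk 1: at line 6 remove [bmbhu,buntl] add [bgox,nbc] -> 11 lines: skwx pnblr qfzp upq vqry xnf bhlc bgox nbc amvl oja
Hunk 2: at line 1 remove [qfzp,upq] add [swwa,dysp,bgey] -> 12 lines: skwx pnblr swwa dysp bgey vqry xnf bhlc bgox nbc amvl oja
Hunk 3: at line 5 remove [xnf,bhlc] add [air,vkqie,osit] -> 13 lines: skwx pnblr swwa dysp bgey vqry air vkqie osit bgox nbc amvl oja
Hunk 4: at line 2 remove [swwa,dysp,bgey] add [lxvt,jqj,bognb] -> 13 lines: skwx pnblr lxvt jqj bognb vqry air vkqie osit bgox nbc amvl oja
Hunk 5: at line 7 remove [vkqie,osit,bgox] add [cgge,hssj] -> 12 lines: skwx pnblr lxvt jqj bognb vqry air cgge hssj nbc amvl oja
Final line count: 12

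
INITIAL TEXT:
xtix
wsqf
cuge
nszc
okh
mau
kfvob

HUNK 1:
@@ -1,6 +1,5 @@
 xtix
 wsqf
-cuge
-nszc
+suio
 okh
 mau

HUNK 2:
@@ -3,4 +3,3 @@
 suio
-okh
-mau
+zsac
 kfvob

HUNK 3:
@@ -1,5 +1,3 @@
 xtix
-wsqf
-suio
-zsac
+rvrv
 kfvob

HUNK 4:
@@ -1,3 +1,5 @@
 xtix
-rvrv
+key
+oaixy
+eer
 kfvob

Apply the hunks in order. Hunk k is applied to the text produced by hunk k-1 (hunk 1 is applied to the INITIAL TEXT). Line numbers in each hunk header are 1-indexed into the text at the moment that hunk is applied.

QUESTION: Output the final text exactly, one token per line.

Hunk 1: at line 1 remove [cuge,nszc] add [suio] -> 6 lines: xtix wsqf suio okh mau kfvob
Hunk 2: at line 3 remove [okh,mau] add [zsac] -> 5 lines: xtix wsqf suio zsac kfvob
Hunk 3: at line 1 remove [wsqf,suio,zsac] add [rvrv] -> 3 lines: xtix rvrv kfvob
Hunk 4: at line 1 remove [rvrv] add [key,oaixy,eer] -> 5 lines: xtix key oaixy eer kfvob

Answer: xtix
key
oaixy
eer
kfvob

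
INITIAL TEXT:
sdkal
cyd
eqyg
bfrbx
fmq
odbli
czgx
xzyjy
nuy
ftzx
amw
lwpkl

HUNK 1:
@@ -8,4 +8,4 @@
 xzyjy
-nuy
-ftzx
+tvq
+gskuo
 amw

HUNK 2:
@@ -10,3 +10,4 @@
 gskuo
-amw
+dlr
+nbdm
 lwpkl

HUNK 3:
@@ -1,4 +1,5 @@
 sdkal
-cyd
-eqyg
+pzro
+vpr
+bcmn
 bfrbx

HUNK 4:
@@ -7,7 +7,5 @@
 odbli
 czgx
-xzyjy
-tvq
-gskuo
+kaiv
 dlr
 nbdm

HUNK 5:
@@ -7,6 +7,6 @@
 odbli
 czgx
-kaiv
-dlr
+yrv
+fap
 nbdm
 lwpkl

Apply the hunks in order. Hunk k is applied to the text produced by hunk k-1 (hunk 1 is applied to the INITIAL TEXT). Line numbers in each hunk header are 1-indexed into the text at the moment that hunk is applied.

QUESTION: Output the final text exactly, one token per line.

Hunk 1: at line 8 remove [nuy,ftzx] add [tvq,gskuo] -> 12 lines: sdkal cyd eqyg bfrbx fmq odbli czgx xzyjy tvq gskuo amw lwpkl
Hunk 2: at line 10 remove [amw] add [dlr,nbdm] -> 13 lines: sdkal cyd eqyg bfrbx fmq odbli czgx xzyjy tvq gskuo dlr nbdm lwpkl
Hunk 3: at line 1 remove [cyd,eqyg] add [pzro,vpr,bcmn] -> 14 lines: sdkal pzro vpr bcmn bfrbx fmq odbli czgx xzyjy tvq gskuo dlr nbdm lwpkl
Hunk 4: at line 7 remove [xzyjy,tvq,gskuo] add [kaiv] -> 12 lines: sdkal pzro vpr bcmn bfrbx fmq odbli czgx kaiv dlr nbdm lwpkl
Hunk 5: at line 7 remove [kaiv,dlr] add [yrv,fap] -> 12 lines: sdkal pzro vpr bcmn bfrbx fmq odbli czgx yrv fap nbdm lwpkl

Answer: sdkal
pzro
vpr
bcmn
bfrbx
fmq
odbli
czgx
yrv
fap
nbdm
lwpkl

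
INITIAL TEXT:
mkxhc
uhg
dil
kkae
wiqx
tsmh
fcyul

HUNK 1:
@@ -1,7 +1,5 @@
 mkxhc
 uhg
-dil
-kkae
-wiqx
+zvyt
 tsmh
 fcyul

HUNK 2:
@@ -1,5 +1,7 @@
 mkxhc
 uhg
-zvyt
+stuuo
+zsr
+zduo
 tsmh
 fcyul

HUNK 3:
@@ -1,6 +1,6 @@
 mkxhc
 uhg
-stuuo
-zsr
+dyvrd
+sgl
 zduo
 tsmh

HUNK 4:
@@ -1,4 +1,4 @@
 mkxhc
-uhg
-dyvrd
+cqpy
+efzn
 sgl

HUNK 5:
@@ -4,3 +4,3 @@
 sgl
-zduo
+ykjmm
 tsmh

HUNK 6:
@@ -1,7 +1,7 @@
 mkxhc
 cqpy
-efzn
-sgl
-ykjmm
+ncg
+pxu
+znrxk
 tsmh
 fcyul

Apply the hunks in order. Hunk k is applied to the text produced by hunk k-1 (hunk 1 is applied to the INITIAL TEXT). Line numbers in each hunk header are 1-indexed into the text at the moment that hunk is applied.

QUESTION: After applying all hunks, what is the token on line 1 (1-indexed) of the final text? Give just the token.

Answer: mkxhc

Derivation:
Hunk 1: at line 1 remove [dil,kkae,wiqx] add [zvyt] -> 5 lines: mkxhc uhg zvyt tsmh fcyul
Hunk 2: at line 1 remove [zvyt] add [stuuo,zsr,zduo] -> 7 lines: mkxhc uhg stuuo zsr zduo tsmh fcyul
Hunk 3: at line 1 remove [stuuo,zsr] add [dyvrd,sgl] -> 7 lines: mkxhc uhg dyvrd sgl zduo tsmh fcyul
Hunk 4: at line 1 remove [uhg,dyvrd] add [cqpy,efzn] -> 7 lines: mkxhc cqpy efzn sgl zduo tsmh fcyul
Hunk 5: at line 4 remove [zduo] add [ykjmm] -> 7 lines: mkxhc cqpy efzn sgl ykjmm tsmh fcyul
Hunk 6: at line 1 remove [efzn,sgl,ykjmm] add [ncg,pxu,znrxk] -> 7 lines: mkxhc cqpy ncg pxu znrxk tsmh fcyul
Final line 1: mkxhc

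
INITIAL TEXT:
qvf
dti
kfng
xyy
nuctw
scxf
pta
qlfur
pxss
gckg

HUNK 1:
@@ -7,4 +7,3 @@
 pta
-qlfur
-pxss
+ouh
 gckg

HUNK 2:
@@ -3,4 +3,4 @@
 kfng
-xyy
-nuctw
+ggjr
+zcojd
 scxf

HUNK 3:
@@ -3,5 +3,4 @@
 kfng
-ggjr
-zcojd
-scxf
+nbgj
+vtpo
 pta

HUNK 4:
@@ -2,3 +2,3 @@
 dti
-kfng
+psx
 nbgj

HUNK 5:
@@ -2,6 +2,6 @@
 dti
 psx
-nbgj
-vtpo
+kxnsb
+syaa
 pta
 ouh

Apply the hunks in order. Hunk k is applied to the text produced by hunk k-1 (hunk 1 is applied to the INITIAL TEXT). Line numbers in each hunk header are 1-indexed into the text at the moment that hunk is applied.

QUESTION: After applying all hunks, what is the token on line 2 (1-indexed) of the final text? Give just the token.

Hunk 1: at line 7 remove [qlfur,pxss] add [ouh] -> 9 lines: qvf dti kfng xyy nuctw scxf pta ouh gckg
Hunk 2: at line 3 remove [xyy,nuctw] add [ggjr,zcojd] -> 9 lines: qvf dti kfng ggjr zcojd scxf pta ouh gckg
Hunk 3: at line 3 remove [ggjr,zcojd,scxf] add [nbgj,vtpo] -> 8 lines: qvf dti kfng nbgj vtpo pta ouh gckg
Hunk 4: at line 2 remove [kfng] add [psx] -> 8 lines: qvf dti psx nbgj vtpo pta ouh gckg
Hunk 5: at line 2 remove [nbgj,vtpo] add [kxnsb,syaa] -> 8 lines: qvf dti psx kxnsb syaa pta ouh gckg
Final line 2: dti

Answer: dti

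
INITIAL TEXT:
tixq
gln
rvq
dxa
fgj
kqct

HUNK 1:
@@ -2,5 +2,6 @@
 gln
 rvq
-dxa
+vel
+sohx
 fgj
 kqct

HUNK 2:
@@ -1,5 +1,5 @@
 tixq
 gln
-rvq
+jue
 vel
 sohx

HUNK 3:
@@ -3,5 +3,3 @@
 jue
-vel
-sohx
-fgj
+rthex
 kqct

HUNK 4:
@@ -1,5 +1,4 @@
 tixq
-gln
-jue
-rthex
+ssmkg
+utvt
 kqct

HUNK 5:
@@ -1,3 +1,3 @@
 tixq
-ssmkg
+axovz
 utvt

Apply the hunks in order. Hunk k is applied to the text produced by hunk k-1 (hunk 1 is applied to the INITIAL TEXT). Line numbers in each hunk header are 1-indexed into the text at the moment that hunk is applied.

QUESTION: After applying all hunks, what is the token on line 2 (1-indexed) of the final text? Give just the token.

Hunk 1: at line 2 remove [dxa] add [vel,sohx] -> 7 lines: tixq gln rvq vel sohx fgj kqct
Hunk 2: at line 1 remove [rvq] add [jue] -> 7 lines: tixq gln jue vel sohx fgj kqct
Hunk 3: at line 3 remove [vel,sohx,fgj] add [rthex] -> 5 lines: tixq gln jue rthex kqct
Hunk 4: at line 1 remove [gln,jue,rthex] add [ssmkg,utvt] -> 4 lines: tixq ssmkg utvt kqct
Hunk 5: at line 1 remove [ssmkg] add [axovz] -> 4 lines: tixq axovz utvt kqct
Final line 2: axovz

Answer: axovz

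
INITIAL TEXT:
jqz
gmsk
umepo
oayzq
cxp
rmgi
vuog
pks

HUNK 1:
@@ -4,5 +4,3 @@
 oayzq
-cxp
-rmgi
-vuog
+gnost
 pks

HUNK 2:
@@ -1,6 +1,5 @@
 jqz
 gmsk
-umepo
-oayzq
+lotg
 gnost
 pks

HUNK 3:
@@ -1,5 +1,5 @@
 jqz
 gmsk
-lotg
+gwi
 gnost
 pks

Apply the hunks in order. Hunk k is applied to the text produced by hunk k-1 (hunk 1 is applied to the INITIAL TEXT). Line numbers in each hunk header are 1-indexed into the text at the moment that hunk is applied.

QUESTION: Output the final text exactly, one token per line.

Hunk 1: at line 4 remove [cxp,rmgi,vuog] add [gnost] -> 6 lines: jqz gmsk umepo oayzq gnost pks
Hunk 2: at line 1 remove [umepo,oayzq] add [lotg] -> 5 lines: jqz gmsk lotg gnost pks
Hunk 3: at line 1 remove [lotg] add [gwi] -> 5 lines: jqz gmsk gwi gnost pks

Answer: jqz
gmsk
gwi
gnost
pks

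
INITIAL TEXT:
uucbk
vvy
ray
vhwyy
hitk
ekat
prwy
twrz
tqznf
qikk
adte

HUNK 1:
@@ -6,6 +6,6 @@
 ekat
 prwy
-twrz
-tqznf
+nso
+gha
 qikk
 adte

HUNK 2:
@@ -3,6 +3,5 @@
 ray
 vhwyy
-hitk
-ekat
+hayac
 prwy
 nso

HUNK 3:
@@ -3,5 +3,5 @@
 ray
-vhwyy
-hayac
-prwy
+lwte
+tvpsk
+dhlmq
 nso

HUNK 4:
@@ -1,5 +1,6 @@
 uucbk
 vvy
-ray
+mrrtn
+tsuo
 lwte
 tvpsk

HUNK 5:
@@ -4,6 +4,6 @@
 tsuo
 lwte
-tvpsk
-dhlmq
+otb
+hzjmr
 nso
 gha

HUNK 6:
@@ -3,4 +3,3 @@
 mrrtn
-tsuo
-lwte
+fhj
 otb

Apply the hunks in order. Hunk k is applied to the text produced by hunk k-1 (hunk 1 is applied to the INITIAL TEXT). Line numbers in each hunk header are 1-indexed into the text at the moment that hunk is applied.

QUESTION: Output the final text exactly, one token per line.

Answer: uucbk
vvy
mrrtn
fhj
otb
hzjmr
nso
gha
qikk
adte

Derivation:
Hunk 1: at line 6 remove [twrz,tqznf] add [nso,gha] -> 11 lines: uucbk vvy ray vhwyy hitk ekat prwy nso gha qikk adte
Hunk 2: at line 3 remove [hitk,ekat] add [hayac] -> 10 lines: uucbk vvy ray vhwyy hayac prwy nso gha qikk adte
Hunk 3: at line 3 remove [vhwyy,hayac,prwy] add [lwte,tvpsk,dhlmq] -> 10 lines: uucbk vvy ray lwte tvpsk dhlmq nso gha qikk adte
Hunk 4: at line 1 remove [ray] add [mrrtn,tsuo] -> 11 lines: uucbk vvy mrrtn tsuo lwte tvpsk dhlmq nso gha qikk adte
Hunk 5: at line 4 remove [tvpsk,dhlmq] add [otb,hzjmr] -> 11 lines: uucbk vvy mrrtn tsuo lwte otb hzjmr nso gha qikk adte
Hunk 6: at line 3 remove [tsuo,lwte] add [fhj] -> 10 lines: uucbk vvy mrrtn fhj otb hzjmr nso gha qikk adte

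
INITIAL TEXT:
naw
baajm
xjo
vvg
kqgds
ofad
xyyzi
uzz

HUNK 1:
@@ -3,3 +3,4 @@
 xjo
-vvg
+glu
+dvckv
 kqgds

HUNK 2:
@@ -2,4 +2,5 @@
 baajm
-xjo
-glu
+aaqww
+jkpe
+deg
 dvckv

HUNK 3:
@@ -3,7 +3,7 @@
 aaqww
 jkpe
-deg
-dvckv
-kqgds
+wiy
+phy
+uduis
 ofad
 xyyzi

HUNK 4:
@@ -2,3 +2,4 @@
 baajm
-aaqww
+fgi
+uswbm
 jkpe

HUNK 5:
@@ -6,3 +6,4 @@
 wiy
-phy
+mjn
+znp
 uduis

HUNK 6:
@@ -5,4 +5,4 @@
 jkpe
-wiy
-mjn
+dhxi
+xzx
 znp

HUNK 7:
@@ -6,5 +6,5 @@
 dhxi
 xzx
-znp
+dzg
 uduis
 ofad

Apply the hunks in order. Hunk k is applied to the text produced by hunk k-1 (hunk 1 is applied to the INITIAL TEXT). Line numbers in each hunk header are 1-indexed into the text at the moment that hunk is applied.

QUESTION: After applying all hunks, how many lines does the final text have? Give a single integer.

Answer: 12

Derivation:
Hunk 1: at line 3 remove [vvg] add [glu,dvckv] -> 9 lines: naw baajm xjo glu dvckv kqgds ofad xyyzi uzz
Hunk 2: at line 2 remove [xjo,glu] add [aaqww,jkpe,deg] -> 10 lines: naw baajm aaqww jkpe deg dvckv kqgds ofad xyyzi uzz
Hunk 3: at line 3 remove [deg,dvckv,kqgds] add [wiy,phy,uduis] -> 10 lines: naw baajm aaqww jkpe wiy phy uduis ofad xyyzi uzz
Hunk 4: at line 2 remove [aaqww] add [fgi,uswbm] -> 11 lines: naw baajm fgi uswbm jkpe wiy phy uduis ofad xyyzi uzz
Hunk 5: at line 6 remove [phy] add [mjn,znp] -> 12 lines: naw baajm fgi uswbm jkpe wiy mjn znp uduis ofad xyyzi uzz
Hunk 6: at line 5 remove [wiy,mjn] add [dhxi,xzx] -> 12 lines: naw baajm fgi uswbm jkpe dhxi xzx znp uduis ofad xyyzi uzz
Hunk 7: at line 6 remove [znp] add [dzg] -> 12 lines: naw baajm fgi uswbm jkpe dhxi xzx dzg uduis ofad xyyzi uzz
Final line count: 12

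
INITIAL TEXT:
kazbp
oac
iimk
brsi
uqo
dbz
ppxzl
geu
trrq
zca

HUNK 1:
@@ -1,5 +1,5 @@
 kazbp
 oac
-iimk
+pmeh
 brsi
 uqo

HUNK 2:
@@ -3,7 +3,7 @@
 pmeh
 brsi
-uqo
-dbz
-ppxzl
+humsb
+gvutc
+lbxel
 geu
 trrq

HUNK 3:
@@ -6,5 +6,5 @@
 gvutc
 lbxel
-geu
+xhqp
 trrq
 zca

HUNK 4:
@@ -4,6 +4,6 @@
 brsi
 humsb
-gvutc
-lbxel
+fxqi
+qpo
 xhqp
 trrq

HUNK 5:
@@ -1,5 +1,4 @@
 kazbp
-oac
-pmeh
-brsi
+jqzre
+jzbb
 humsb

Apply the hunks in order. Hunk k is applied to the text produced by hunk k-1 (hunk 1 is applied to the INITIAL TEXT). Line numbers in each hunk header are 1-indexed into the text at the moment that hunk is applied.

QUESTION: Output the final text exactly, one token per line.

Answer: kazbp
jqzre
jzbb
humsb
fxqi
qpo
xhqp
trrq
zca

Derivation:
Hunk 1: at line 1 remove [iimk] add [pmeh] -> 10 lines: kazbp oac pmeh brsi uqo dbz ppxzl geu trrq zca
Hunk 2: at line 3 remove [uqo,dbz,ppxzl] add [humsb,gvutc,lbxel] -> 10 lines: kazbp oac pmeh brsi humsb gvutc lbxel geu trrq zca
Hunk 3: at line 6 remove [geu] add [xhqp] -> 10 lines: kazbp oac pmeh brsi humsb gvutc lbxel xhqp trrq zca
Hunk 4: at line 4 remove [gvutc,lbxel] add [fxqi,qpo] -> 10 lines: kazbp oac pmeh brsi humsb fxqi qpo xhqp trrq zca
Hunk 5: at line 1 remove [oac,pmeh,brsi] add [jqzre,jzbb] -> 9 lines: kazbp jqzre jzbb humsb fxqi qpo xhqp trrq zca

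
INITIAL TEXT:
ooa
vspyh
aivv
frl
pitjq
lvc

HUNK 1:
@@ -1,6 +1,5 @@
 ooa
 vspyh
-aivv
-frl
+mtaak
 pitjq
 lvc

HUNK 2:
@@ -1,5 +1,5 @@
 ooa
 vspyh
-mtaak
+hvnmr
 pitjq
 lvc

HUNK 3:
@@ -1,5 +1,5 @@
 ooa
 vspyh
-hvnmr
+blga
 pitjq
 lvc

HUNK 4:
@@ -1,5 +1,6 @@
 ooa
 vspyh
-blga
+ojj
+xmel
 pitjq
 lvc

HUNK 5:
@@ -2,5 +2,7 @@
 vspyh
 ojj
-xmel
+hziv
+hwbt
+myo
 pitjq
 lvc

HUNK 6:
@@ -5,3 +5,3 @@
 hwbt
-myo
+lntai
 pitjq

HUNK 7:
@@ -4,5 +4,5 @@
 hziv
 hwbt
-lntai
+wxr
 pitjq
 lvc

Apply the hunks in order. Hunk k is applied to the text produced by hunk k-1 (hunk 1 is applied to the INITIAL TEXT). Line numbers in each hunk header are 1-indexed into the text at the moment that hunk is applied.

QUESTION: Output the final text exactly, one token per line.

Hunk 1: at line 1 remove [aivv,frl] add [mtaak] -> 5 lines: ooa vspyh mtaak pitjq lvc
Hunk 2: at line 1 remove [mtaak] add [hvnmr] -> 5 lines: ooa vspyh hvnmr pitjq lvc
Hunk 3: at line 1 remove [hvnmr] add [blga] -> 5 lines: ooa vspyh blga pitjq lvc
Hunk 4: at line 1 remove [blga] add [ojj,xmel] -> 6 lines: ooa vspyh ojj xmel pitjq lvc
Hunk 5: at line 2 remove [xmel] add [hziv,hwbt,myo] -> 8 lines: ooa vspyh ojj hziv hwbt myo pitjq lvc
Hunk 6: at line 5 remove [myo] add [lntai] -> 8 lines: ooa vspyh ojj hziv hwbt lntai pitjq lvc
Hunk 7: at line 4 remove [lntai] add [wxr] -> 8 lines: ooa vspyh ojj hziv hwbt wxr pitjq lvc

Answer: ooa
vspyh
ojj
hziv
hwbt
wxr
pitjq
lvc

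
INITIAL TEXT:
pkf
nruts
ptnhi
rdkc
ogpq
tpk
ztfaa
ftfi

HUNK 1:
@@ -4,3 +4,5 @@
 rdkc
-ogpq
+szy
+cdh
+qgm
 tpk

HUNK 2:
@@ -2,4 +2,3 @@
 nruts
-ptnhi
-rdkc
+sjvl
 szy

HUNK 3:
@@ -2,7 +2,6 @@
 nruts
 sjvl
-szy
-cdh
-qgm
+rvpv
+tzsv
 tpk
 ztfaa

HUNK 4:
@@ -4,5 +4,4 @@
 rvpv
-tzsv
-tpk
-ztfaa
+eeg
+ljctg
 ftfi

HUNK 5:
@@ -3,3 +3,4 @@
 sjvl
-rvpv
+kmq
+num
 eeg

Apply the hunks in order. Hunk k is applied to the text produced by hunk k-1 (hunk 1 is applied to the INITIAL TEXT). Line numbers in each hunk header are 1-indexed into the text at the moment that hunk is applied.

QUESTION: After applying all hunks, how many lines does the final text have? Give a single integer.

Answer: 8

Derivation:
Hunk 1: at line 4 remove [ogpq] add [szy,cdh,qgm] -> 10 lines: pkf nruts ptnhi rdkc szy cdh qgm tpk ztfaa ftfi
Hunk 2: at line 2 remove [ptnhi,rdkc] add [sjvl] -> 9 lines: pkf nruts sjvl szy cdh qgm tpk ztfaa ftfi
Hunk 3: at line 2 remove [szy,cdh,qgm] add [rvpv,tzsv] -> 8 lines: pkf nruts sjvl rvpv tzsv tpk ztfaa ftfi
Hunk 4: at line 4 remove [tzsv,tpk,ztfaa] add [eeg,ljctg] -> 7 lines: pkf nruts sjvl rvpv eeg ljctg ftfi
Hunk 5: at line 3 remove [rvpv] add [kmq,num] -> 8 lines: pkf nruts sjvl kmq num eeg ljctg ftfi
Final line count: 8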